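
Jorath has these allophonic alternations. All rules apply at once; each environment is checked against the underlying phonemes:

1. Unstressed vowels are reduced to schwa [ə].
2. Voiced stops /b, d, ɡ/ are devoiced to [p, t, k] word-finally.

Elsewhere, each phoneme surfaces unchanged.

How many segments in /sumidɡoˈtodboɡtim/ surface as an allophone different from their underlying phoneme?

5

Segments that undergo a rule: /u/ → [ə] (rule 1); /i/ → [ə] (rule 1); /o/ → [ə] (rule 1); /o/ → [ə] (rule 1); /i/ → [ə] (rule 1).
All other segments surface unchanged.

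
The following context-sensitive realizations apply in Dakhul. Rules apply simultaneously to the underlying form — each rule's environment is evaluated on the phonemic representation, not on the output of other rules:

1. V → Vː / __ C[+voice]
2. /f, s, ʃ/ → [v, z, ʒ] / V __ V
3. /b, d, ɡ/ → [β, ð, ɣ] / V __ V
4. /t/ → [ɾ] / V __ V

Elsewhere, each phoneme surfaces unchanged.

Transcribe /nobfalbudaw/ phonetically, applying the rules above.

[noːbfaːlbuːðaːw]

/n/ (word-initial): no rule targets it → [n].
Rule 1 applies to /o/ (between /n/ and /b/: before a voiced consonant) → [oː].
/b/ — between /o/ and /f/; rule 3 does not apply here → [b].
/f/ (between /b/ and /a/) fails the environment for rule 2, so it stays [f].
Rule 1 applies to /a/ (between /f/ and /l/: before a voiced consonant) → [aː].
/l/ (between /a/ and /b/) is unaffected → [l].
/b/ — between /l/ and /u/; rule 3 does not apply here → [b].
/u/ (between /b/ and /d/): before a voiced consonant, so rule 1 applies → [uː].
/d/ (between /u/ and /a/) occurs between two vowels → [ð] by rule 3.
Rule 1 applies to /a/ (between /d/ and /w/: before a voiced consonant) → [aː].
/w/ (word-final): no rule targets it → [w].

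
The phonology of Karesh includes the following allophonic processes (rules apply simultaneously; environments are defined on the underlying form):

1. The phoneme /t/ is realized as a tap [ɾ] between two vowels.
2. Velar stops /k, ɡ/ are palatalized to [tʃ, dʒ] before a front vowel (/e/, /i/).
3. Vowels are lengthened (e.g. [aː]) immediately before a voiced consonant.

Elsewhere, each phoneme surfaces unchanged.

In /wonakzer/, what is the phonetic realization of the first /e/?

Rule 3 applies to /e/ (between /z/ and /r/: before a voiced consonant) → [eː].

[eː]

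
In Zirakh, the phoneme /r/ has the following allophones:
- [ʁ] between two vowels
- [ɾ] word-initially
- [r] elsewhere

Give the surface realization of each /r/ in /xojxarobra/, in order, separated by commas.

Occurrence 1 (position 6): between two vowels → [ʁ].
Occurrence 2 (position 9): no conditioning environment matches → elsewhere allophone [r].

[ʁ], [r]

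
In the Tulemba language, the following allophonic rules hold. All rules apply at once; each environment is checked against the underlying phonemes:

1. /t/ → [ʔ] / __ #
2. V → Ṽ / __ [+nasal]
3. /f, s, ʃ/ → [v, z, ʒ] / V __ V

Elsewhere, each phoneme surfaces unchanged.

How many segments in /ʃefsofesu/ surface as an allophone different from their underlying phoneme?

2

Segments that undergo a rule: /f/ → [v] (rule 3); /s/ → [z] (rule 3).
All other segments surface unchanged.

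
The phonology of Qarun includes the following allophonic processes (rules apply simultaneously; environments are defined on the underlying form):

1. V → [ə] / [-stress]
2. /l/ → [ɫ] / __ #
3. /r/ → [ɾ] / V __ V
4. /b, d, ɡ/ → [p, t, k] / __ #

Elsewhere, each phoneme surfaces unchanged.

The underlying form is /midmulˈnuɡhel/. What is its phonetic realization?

/m/ — not in any rule's target class → [m].
/i/ (between /m/ and /d/) occurs in an unstressed syllable → [ə] by rule 1.
/d/ (between /i/ and /m/) is in the target of rule 4 but the environment (word-finally) is not met → [d].
/m/ — not in any rule's target class → [m].
/u/ (between /m/ and /l/): in an unstressed syllable, so rule 1 applies → [ə].
/l/ (between /u/ and /n/): rule 2 targets it, but not word-finally → unchanged [l].
/n/ (between /l/ and /u/) is unaffected → [n].
/u/ (between /n/ and /ɡ/) is in the target of rule 1 but the environment (in an unstressed syllable) is not met → [u].
/ɡ/ (between /u/ and /h/) fails the environment for rule 4, so it stays [ɡ].
/h/ (between /ɡ/ and /e/): no rule targets it → [h].
/e/ meets the environment for rule 1 (in an unstressed syllable) → [ə].
Rule 2 applies to /l/ (word-final: word-finally) → [ɫ].

[mədməlˈnuɡhəɫ]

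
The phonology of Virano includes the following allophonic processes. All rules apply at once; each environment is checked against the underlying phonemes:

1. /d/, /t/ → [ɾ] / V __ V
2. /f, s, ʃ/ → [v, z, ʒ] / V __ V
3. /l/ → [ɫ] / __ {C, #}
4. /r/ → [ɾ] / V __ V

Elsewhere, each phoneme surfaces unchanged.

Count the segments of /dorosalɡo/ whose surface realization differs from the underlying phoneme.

Segments that undergo a rule: /r/ → [ɾ] (rule 4); /s/ → [z] (rule 2); /l/ → [ɫ] (rule 3).
All other segments surface unchanged.

3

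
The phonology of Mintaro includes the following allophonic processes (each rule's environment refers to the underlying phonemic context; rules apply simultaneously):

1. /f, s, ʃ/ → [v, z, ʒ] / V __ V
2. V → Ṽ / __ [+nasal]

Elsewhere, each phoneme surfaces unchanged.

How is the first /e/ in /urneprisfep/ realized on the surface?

/e/ (between /n/ and /p/) fails the environment for rule 2, so it stays [e].

[e]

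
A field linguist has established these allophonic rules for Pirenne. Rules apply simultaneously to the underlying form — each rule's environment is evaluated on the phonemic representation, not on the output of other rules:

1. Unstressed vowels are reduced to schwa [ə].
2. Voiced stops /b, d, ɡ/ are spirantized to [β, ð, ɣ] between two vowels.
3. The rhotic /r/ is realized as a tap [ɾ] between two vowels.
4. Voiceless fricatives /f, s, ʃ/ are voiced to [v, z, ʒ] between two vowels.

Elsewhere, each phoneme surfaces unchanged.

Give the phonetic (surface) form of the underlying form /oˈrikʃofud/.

/o/ meets the environment for rule 1 (in an unstressed syllable) → [ə].
/r/ — between /o/ and /i/, between two vowels — surfaces as [ɾ] (rule 3).
/i/ (between /r/ and /k/) is in the target of rule 1 but the environment (in an unstressed syllable) is not met → [i].
/k/ (between /i/ and /ʃ/): no rule targets it → [k].
/ʃ/ — between /k/ and /o/; rule 4 does not apply here → [ʃ].
/o/ (between /ʃ/ and /f/) occurs in an unstressed syllable → [ə] by rule 1.
/f/ (between /o/ and /u/) occurs between two vowels → [v] by rule 4.
/u/ (between /f/ and /d/) occurs in an unstressed syllable → [ə] by rule 1.
/d/ (word-final) fails the environment for rule 2, so it stays [d].

[əˈɾikʃəvəd]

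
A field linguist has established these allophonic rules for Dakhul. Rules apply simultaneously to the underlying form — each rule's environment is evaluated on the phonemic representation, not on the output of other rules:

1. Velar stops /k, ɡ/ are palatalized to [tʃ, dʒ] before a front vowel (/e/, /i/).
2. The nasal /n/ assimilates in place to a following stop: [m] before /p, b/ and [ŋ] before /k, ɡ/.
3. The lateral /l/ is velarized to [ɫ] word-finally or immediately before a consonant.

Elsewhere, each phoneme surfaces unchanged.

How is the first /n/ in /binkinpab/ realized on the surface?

/n/ — between /i/ and /k/, before a labial or velar stop — surfaces as [ŋ] (rule 2).

[ŋ]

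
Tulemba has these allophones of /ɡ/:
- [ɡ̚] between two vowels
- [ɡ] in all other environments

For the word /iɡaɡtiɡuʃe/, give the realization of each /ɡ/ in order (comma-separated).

Occurrence 1 (position 2): between two vowels → [ɡ̚].
Occurrence 2 (position 4): no conditioning environment matches → elsewhere allophone [ɡ].
Occurrence 3 (position 7): between two vowels → [ɡ̚].

[ɡ̚], [ɡ], [ɡ̚]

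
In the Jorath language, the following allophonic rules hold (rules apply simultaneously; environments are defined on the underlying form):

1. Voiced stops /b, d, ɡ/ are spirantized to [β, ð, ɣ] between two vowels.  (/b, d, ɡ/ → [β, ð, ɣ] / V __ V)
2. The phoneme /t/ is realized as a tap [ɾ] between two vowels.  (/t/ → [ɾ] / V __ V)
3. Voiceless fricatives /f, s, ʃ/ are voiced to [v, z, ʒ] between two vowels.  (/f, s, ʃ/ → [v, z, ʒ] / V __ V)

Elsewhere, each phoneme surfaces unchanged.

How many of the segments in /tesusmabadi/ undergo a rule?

3

Segments that undergo a rule: /s/ → [z] (rule 3); /b/ → [β] (rule 1); /d/ → [ð] (rule 1).
All other segments surface unchanged.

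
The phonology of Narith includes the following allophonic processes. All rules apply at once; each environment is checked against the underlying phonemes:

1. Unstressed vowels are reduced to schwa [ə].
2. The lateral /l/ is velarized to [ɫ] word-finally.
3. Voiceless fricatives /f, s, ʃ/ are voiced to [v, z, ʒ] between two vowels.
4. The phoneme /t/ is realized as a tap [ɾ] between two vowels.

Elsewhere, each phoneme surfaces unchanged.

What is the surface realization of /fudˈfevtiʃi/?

/f/ (word-initial) fails the environment for rule 3, so it stays [f].
/u/ meets the environment for rule 1 (in an unstressed syllable) → [ə].
/f/ (between /d/ and /e/) fails the environment for rule 3, so it stays [f].
/e/ — between /f/ and /v/; rule 1 does not apply here → [e].
/t/ — between /v/ and /i/; rule 4 does not apply here → [t].
/i/ (between /t/ and /ʃ/): in an unstressed syllable, so rule 1 applies → [ə].
Rule 3 applies to /ʃ/ (between /i/ and /i/: between two vowels) → [ʒ].
/i/ (word-final) occurs in an unstressed syllable → [ə] by rule 1.

[fədˈfevtəʒə]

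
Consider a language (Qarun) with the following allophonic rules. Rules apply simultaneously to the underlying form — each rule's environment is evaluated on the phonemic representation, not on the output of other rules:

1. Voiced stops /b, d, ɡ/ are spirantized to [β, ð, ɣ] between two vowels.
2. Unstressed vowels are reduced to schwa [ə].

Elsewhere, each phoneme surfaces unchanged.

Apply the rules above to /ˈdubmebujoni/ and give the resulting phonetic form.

[ˈdubməβəjənə]

/d/ — word-initial; rule 1 does not apply here → [d].
/u/ (between /d/ and /b/) is in the target of rule 2 but the environment (in an unstressed syllable) is not met → [u].
/b/ (between /u/ and /m/) is in the target of rule 1 but the environment (between two vowels) is not met → [b].
/m/ — not in any rule's target class → [m].
/e/ meets the environment for rule 2 (in an unstressed syllable) → [ə].
/b/ meets the environment for rule 1 (between two vowels) → [β].
Rule 2 applies to /u/ (between /b/ and /j/: in an unstressed syllable) → [ə].
/j/ (between /u/ and /o/) is unaffected → [j].
/o/ (between /j/ and /n/) occurs in an unstressed syllable → [ə] by rule 2.
/n/ stays [n].
/i/ (word-final) occurs in an unstressed syllable → [ə] by rule 2.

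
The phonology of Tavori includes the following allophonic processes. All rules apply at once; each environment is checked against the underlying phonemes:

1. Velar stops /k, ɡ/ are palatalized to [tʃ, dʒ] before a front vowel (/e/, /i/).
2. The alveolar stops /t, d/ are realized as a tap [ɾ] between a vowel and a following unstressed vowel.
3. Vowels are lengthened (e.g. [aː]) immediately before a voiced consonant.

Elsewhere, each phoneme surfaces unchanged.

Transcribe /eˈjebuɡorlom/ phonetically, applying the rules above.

/e/ — word-initial, before a voiced consonant — surfaces as [eː] (rule 3).
/e/ (between /j/ and /b/): before a voiced consonant, so rule 3 applies → [eː].
/u/ meets the environment for rule 3 (before a voiced consonant) → [uː].
/ɡ/ (between /u/ and /o/): rule 1 targets it, but not before a front vowel → unchanged [ɡ].
/o/ meets the environment for rule 3 (before a voiced consonant) → [oː].
/o/ meets the environment for rule 3 (before a voiced consonant) → [oː].

[eːˈjeːbuːɡoːrloːm]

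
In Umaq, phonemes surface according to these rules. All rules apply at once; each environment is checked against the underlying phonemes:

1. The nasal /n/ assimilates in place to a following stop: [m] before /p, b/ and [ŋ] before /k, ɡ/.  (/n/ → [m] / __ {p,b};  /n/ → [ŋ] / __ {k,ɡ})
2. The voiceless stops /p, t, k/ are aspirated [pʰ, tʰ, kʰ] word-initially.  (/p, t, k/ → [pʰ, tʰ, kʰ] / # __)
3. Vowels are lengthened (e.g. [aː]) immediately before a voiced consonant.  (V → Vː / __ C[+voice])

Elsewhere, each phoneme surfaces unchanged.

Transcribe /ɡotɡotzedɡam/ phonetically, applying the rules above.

[ɡotɡotzeːdɡaːm]

/ɡ/ — not in any rule's target class → [ɡ].
/o/ (between /ɡ/ and /t/) is in the target of rule 3 but the environment (before a voiced consonant) is not met → [o].
/t/ (between /o/ and /ɡ/) fails the environment for rule 2, so it stays [t].
/ɡ/ (between /t/ and /o/) is unaffected → [ɡ].
/o/ (between /ɡ/ and /t/) fails the environment for rule 3, so it stays [o].
/t/ — between /o/ and /z/; rule 2 does not apply here → [t].
/z/ (between /t/ and /e/) is unaffected → [z].
/e/ meets the environment for rule 3 (before a voiced consonant) → [eː].
/d/ — not in any rule's target class → [d].
/ɡ/ stays [ɡ].
Rule 3 applies to /a/ (between /ɡ/ and /m/: before a voiced consonant) → [aː].
/m/ (word-final) is unaffected → [m].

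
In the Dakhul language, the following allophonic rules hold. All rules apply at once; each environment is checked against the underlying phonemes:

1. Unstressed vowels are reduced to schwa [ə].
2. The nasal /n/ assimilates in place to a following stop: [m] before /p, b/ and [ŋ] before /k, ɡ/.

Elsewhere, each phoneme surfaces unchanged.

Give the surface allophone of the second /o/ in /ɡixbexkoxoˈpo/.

/o/ meets the environment for rule 1 (in an unstressed syllable) → [ə].

[ə]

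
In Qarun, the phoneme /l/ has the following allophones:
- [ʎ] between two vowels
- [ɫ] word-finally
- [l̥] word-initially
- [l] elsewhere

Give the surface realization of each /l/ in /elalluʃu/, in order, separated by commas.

Occurrence 1 (position 2): between two vowels → [ʎ].
Occurrence 2 (position 4): no conditioning environment matches → elsewhere allophone [l].
Occurrence 3 (position 5): no conditioning environment matches → elsewhere allophone [l].

[ʎ], [l], [l]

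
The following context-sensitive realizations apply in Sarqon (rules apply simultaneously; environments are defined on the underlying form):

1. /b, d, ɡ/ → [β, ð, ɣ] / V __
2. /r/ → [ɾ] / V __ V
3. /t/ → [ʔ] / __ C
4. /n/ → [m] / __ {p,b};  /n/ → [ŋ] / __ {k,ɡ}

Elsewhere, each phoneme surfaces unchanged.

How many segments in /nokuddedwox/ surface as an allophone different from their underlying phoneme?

2

Segments that undergo a rule: /d/ → [ð] (rule 1); /d/ → [ð] (rule 1).
All other segments surface unchanged.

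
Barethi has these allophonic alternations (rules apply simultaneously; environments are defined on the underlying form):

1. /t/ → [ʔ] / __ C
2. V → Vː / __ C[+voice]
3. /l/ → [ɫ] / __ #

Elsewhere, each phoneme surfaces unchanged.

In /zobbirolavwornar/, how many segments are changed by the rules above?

Segments that undergo a rule: /o/ → [oː] (rule 2); /i/ → [iː] (rule 2); /o/ → [oː] (rule 2); /a/ → [aː] (rule 2); /o/ → [oː] (rule 2); /a/ → [aː] (rule 2).
All other segments surface unchanged.

6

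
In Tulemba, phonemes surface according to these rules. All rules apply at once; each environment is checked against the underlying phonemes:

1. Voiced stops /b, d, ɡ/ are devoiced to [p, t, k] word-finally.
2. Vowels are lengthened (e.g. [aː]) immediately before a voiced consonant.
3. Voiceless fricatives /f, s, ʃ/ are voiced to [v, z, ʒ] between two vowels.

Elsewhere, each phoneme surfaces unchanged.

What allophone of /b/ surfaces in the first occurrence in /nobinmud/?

[b]

/b/ (between /o/ and /i/): rule 1 targets it, but not word-finally → unchanged [b].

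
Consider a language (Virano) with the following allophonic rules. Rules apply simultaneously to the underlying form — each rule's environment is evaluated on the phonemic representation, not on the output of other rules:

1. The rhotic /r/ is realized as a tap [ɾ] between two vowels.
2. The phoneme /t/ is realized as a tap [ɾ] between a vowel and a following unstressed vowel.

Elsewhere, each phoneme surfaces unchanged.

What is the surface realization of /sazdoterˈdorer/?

/s/ stays [s].
/a/ (between /s/ and /z/): no rule targets it → [a].
/z/ stays [z].
/d/ (between /z/ and /o/) is unaffected → [d].
/o/ (between /d/ and /t/): no rule targets it → [o].
/t/ (between /o/ and /e/): between a vowel and a following unstressed vowel, so rule 2 applies → [ɾ].
/e/ (between /t/ and /r/): no rule targets it → [e].
/r/ (between /e/ and /d/) fails the environment for rule 1, so it stays [r].
/d/ (between /r/ and /o/) is unaffected → [d].
/o/ (between /d/ and /r/): no rule targets it → [o].
Rule 1 applies to /r/ (between /o/ and /e/: between two vowels) → [ɾ].
/e/ — not in any rule's target class → [e].
/r/ (word-final): rule 1 targets it, but not between two vowels → unchanged [r].

[sazdoɾerˈdoɾer]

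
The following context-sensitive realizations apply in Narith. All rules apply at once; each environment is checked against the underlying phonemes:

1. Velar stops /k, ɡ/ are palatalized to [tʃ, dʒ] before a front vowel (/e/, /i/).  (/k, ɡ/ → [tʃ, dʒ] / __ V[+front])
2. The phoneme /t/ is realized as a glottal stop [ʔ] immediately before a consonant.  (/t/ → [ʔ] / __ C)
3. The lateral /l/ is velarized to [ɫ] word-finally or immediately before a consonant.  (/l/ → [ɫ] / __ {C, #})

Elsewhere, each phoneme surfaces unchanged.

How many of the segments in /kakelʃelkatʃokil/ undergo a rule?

Segments that undergo a rule: /k/ → [tʃ] (rule 1); /l/ → [ɫ] (rule 3); /l/ → [ɫ] (rule 3); /t/ → [ʔ] (rule 2); /k/ → [tʃ] (rule 1); /l/ → [ɫ] (rule 3).
All other segments surface unchanged.

6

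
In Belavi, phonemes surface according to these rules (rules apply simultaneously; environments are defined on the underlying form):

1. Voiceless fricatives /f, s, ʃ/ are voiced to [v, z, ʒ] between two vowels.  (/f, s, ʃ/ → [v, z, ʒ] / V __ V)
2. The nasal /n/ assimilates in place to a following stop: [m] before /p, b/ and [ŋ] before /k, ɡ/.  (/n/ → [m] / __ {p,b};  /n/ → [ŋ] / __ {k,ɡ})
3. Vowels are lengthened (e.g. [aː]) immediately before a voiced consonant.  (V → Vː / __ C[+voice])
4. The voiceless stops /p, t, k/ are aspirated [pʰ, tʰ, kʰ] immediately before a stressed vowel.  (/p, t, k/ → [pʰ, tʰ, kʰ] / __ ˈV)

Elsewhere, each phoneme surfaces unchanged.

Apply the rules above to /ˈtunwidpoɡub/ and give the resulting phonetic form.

[ˈtʰuːnwiːdpoːɡuːb]

/t/ (word-initial) occurs immediately before a stressed vowel → [tʰ] by rule 4.
/u/ (between /t/ and /n/) occurs before a voiced consonant → [uː] by rule 3.
/n/ (between /u/ and /w/) is in the target of rule 2 but the environment (before a labial or velar stop) is not met → [n].
/w/ — not in any rule's target class → [w].
/i/ (between /w/ and /d/) occurs before a voiced consonant → [iː] by rule 3.
/d/ stays [d].
/p/ (between /d/ and /o/) is in the target of rule 4 but the environment (immediately before a stressed vowel) is not met → [p].
/o/ (between /p/ and /ɡ/) occurs before a voiced consonant → [oː] by rule 3.
/ɡ/ (between /o/ and /u/) is unaffected → [ɡ].
Rule 3 applies to /u/ (between /ɡ/ and /b/: before a voiced consonant) → [uː].
/b/ stays [b].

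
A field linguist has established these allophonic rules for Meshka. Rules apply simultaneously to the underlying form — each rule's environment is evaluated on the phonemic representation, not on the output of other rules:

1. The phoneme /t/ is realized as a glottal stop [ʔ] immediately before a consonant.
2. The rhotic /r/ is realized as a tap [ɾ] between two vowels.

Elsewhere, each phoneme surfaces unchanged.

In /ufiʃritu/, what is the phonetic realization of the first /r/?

/r/ (between /ʃ/ and /i/) is in the target of rule 2 but the environment (between two vowels) is not met → [r].

[r]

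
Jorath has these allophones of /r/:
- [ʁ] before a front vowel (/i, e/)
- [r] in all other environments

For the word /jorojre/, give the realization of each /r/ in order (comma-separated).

[r], [ʁ]

Occurrence 1 (position 3): no conditioning environment matches → elsewhere allophone [r].
Occurrence 2 (position 6): before a front vowel (/i, e/) → [ʁ].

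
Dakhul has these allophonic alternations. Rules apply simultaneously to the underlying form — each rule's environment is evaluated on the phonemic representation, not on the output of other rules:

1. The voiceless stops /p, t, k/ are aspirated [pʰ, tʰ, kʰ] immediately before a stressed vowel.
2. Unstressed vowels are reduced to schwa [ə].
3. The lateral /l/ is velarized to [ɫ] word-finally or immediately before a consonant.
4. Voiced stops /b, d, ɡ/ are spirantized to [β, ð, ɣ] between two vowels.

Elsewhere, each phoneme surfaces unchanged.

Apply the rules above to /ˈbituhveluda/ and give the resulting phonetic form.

/b/ (word-initial) fails the environment for rule 4, so it stays [b].
/i/ (between /b/ and /t/) is in the target of rule 2 but the environment (in an unstressed syllable) is not met → [i].
/t/ — between /i/ and /u/; rule 1 does not apply here → [t].
/u/ (between /t/ and /h/) occurs in an unstressed syllable → [ə] by rule 2.
/h/ (between /u/ and /v/): no rule targets it → [h].
/v/ (between /h/ and /e/) is unaffected → [v].
/e/ (between /v/ and /l/): in an unstressed syllable, so rule 2 applies → [ə].
/l/ (between /e/ and /u/): rule 3 targets it, but not word-finally or immediately before a consonant → unchanged [l].
/u/ — between /l/ and /d/, in an unstressed syllable — surfaces as [ə] (rule 2).
/d/ meets the environment for rule 4 (between two vowels) → [ð].
/a/ (word-final) occurs in an unstressed syllable → [ə] by rule 2.

[ˈbitəhvələðə]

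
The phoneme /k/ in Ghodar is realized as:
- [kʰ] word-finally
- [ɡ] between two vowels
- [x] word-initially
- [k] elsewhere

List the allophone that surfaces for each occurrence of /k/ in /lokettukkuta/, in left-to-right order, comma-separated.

Occurrence 1 (position 3): between two vowels → [ɡ].
Occurrence 2 (position 8): no conditioning environment matches → elsewhere allophone [k].
Occurrence 3 (position 9): no conditioning environment matches → elsewhere allophone [k].

[ɡ], [k], [k]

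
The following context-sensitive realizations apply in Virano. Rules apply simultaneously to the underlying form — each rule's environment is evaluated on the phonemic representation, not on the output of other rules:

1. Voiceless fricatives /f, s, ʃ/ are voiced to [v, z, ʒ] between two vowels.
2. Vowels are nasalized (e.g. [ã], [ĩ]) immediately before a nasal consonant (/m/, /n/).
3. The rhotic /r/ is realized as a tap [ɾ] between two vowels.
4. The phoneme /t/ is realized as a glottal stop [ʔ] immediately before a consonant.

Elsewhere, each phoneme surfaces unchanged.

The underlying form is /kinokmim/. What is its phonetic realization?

/k/ (word-initial) is unaffected → [k].
/i/ meets the environment for rule 2 (before a nasal consonant) → [ĩ].
/n/ stays [n].
/o/ (between /n/ and /k/) is in the target of rule 2 but the environment (before a nasal consonant) is not met → [o].
/k/ (between /o/ and /m/) is unaffected → [k].
/m/ (between /k/ and /i/): no rule targets it → [m].
/i/ — between /m/ and /m/, before a nasal consonant — surfaces as [ĩ] (rule 2).
/m/ (word-final) is unaffected → [m].

[kĩnokmĩm]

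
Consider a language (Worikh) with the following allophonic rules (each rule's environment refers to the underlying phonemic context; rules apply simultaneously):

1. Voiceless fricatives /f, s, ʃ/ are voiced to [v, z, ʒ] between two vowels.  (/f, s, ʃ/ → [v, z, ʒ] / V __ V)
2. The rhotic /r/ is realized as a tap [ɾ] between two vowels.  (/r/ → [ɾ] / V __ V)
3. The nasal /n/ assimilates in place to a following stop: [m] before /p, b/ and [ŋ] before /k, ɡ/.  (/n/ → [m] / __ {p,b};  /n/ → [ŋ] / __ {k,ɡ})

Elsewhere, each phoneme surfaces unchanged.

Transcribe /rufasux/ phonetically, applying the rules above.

[ruvazux]

/r/ — word-initial; rule 2 does not apply here → [r].
/u/ — not in any rule's target class → [u].
/f/ (between /u/ and /a/): between two vowels, so rule 1 applies → [v].
/a/ (between /f/ and /s/) is unaffected → [a].
/s/ — between /a/ and /u/, between two vowels — surfaces as [z] (rule 1).
/u/ — not in any rule's target class → [u].
/x/ (word-final) is unaffected → [x].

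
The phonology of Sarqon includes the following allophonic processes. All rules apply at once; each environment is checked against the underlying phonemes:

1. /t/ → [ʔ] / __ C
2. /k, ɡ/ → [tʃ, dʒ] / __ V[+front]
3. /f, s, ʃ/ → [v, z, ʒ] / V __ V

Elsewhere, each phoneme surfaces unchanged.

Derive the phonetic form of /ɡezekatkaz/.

[dʒezekaʔkaz]

/ɡ/ — word-initial, before a front vowel — surfaces as [dʒ] (rule 2).
/e/ stays [e].
/z/ — not in any rule's target class → [z].
/e/ (between /z/ and /k/) is unaffected → [e].
/k/ — between /e/ and /a/; rule 2 does not apply here → [k].
/a/ (between /k/ and /t/): no rule targets it → [a].
/t/ — between /a/ and /k/, immediately before a consonant — surfaces as [ʔ] (rule 1).
/k/ — between /t/ and /a/; rule 2 does not apply here → [k].
/a/ — not in any rule's target class → [a].
/z/ stays [z].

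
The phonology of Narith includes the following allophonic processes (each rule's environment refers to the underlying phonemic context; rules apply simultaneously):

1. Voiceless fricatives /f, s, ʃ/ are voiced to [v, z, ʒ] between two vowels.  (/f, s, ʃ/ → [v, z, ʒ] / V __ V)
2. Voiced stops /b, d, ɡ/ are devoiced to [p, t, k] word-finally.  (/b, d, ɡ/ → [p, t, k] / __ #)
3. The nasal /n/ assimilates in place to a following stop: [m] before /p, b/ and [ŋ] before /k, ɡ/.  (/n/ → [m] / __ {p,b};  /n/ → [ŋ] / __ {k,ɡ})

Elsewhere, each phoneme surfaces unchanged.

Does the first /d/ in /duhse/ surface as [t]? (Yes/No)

/d/ (word-initial) is in the target of rule 2 but the environment (word-finally) is not met → [d].
The actual realization is [d], not [t].

No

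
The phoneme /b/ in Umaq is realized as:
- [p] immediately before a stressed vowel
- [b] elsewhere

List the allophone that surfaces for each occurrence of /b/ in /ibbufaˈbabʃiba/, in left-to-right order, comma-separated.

[b], [b], [p], [b], [b]

Occurrence 1 (position 2): no conditioning environment matches → elsewhere allophone [b].
Occurrence 2 (position 3): no conditioning environment matches → elsewhere allophone [b].
Occurrence 3 (position 7): immediately before a stressed vowel → [p].
Occurrence 4 (position 9): no conditioning environment matches → elsewhere allophone [b].
Occurrence 5 (position 12): no conditioning environment matches → elsewhere allophone [b].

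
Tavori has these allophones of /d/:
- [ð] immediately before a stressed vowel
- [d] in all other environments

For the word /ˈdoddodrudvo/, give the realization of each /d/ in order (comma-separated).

Occurrence 1 (position 1): immediately before a stressed vowel → [ð].
Occurrence 2 (position 3): no conditioning environment matches → elsewhere allophone [d].
Occurrence 3 (position 4): no conditioning environment matches → elsewhere allophone [d].
Occurrence 4 (position 6): no conditioning environment matches → elsewhere allophone [d].
Occurrence 5 (position 9): no conditioning environment matches → elsewhere allophone [d].

[ð], [d], [d], [d], [d]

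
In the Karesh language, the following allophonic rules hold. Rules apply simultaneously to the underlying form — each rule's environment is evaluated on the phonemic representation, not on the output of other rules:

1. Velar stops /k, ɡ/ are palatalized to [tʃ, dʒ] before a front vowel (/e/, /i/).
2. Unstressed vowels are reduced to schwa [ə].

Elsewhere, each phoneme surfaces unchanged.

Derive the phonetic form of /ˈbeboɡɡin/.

[ˈbebəɡdʒən]

/e/ (between /b/ and /b/) fails the environment for rule 2, so it stays [e].
/o/ (between /b/ and /ɡ/): in an unstressed syllable, so rule 2 applies → [ə].
/ɡ/ (between /o/ and /ɡ/) is in the target of rule 1 but the environment (before a front vowel) is not met → [ɡ].
/ɡ/ meets the environment for rule 1 (before a front vowel) → [dʒ].
Rule 2 applies to /i/ (between /ɡ/ and /n/: in an unstressed syllable) → [ə].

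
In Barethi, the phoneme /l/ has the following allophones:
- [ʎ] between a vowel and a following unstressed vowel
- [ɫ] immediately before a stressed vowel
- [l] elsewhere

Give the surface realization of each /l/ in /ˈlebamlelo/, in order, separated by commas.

Occurrence 1 (position 1): immediately before a stressed vowel → [ɫ].
Occurrence 2 (position 6): no conditioning environment matches → elsewhere allophone [l].
Occurrence 3 (position 8): between a vowel and a following unstressed vowel → [ʎ].

[ɫ], [l], [ʎ]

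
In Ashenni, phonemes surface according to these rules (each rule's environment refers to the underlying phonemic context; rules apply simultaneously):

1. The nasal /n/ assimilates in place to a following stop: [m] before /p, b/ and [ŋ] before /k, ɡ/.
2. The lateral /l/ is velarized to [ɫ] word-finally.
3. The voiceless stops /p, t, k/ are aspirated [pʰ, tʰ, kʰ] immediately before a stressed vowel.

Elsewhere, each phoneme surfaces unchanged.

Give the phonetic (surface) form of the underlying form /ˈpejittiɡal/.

Rule 3 applies to /p/ (word-initial: immediately before a stressed vowel) → [pʰ].
/t/ (between /i/ and /t/) fails the environment for rule 3, so it stays [t].
/t/ — between /t/ and /i/; rule 3 does not apply here → [t].
/l/ meets the environment for rule 2 (word-finally) → [ɫ].

[ˈpʰejittiɡaɫ]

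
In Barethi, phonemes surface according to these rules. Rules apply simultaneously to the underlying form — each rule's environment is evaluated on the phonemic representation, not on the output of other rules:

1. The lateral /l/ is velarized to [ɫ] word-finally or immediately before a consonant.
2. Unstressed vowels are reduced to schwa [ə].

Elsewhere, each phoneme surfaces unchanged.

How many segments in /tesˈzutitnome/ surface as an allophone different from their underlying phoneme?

Segments that undergo a rule: /e/ → [ə] (rule 2); /i/ → [ə] (rule 2); /o/ → [ə] (rule 2); /e/ → [ə] (rule 2).
All other segments surface unchanged.

4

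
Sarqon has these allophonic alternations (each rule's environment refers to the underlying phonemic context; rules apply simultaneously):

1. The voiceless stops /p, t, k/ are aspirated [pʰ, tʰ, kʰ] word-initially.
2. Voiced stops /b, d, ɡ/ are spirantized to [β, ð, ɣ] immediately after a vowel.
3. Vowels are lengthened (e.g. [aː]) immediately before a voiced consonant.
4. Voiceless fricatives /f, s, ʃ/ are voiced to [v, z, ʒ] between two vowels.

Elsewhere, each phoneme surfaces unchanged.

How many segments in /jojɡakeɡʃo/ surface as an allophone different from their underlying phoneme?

3

Segments that undergo a rule: /o/ → [oː] (rule 3); /e/ → [eː] (rule 3); /ɡ/ → [ɣ] (rule 2).
All other segments surface unchanged.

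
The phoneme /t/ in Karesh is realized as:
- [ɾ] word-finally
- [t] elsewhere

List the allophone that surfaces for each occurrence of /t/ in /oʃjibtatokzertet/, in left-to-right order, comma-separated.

[t], [t], [t], [ɾ]

Occurrence 1 (position 6): no conditioning environment matches → elsewhere allophone [t].
Occurrence 2 (position 8): no conditioning environment matches → elsewhere allophone [t].
Occurrence 3 (position 14): no conditioning environment matches → elsewhere allophone [t].
Occurrence 4 (position 16): word-finally → [ɾ].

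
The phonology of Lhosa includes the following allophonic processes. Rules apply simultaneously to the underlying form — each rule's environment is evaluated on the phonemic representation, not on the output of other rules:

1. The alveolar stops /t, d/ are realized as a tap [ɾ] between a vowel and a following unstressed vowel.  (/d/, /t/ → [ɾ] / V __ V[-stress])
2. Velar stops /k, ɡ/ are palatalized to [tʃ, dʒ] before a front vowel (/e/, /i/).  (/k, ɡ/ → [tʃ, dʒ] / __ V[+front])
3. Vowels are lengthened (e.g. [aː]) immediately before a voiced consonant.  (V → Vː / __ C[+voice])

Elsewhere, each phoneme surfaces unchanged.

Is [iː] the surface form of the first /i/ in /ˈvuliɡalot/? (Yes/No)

Yes

/i/ (between /l/ and /ɡ/) occurs before a voiced consonant → [iː] by rule 3.
The actual realization is [iː], which matches [iː].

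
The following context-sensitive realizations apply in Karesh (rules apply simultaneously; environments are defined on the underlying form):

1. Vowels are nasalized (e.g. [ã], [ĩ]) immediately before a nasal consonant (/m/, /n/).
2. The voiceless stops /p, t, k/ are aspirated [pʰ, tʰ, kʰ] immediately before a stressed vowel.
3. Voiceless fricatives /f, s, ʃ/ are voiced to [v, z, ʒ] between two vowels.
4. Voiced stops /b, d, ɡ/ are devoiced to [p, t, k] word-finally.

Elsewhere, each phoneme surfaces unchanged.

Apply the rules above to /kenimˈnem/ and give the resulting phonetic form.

[kẽnĩmˈnẽm]

/k/ — word-initial; rule 2 does not apply here → [k].
/e/ (between /k/ and /n/) occurs before a nasal consonant → [ẽ] by rule 1.
/n/ — not in any rule's target class → [n].
Rule 1 applies to /i/ (between /n/ and /m/: before a nasal consonant) → [ĩ].
/m/ stays [m].
/n/ stays [n].
/e/ (between /n/ and /m/): before a nasal consonant, so rule 1 applies → [ẽ].
/m/ (word-final): no rule targets it → [m].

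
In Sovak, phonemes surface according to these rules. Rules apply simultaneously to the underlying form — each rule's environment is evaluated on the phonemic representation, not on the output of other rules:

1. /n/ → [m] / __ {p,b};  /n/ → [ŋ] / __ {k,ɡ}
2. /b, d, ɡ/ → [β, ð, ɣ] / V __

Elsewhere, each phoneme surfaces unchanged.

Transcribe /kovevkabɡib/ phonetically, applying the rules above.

[kovevkaβɡiβ]

/b/ meets the environment for rule 2 (immediately after a vowel) → [β].
/ɡ/ (between /b/ and /i/): rule 2 targets it, but not immediately after a vowel → unchanged [ɡ].
/b/ (word-final) occurs immediately after a vowel → [β] by rule 2.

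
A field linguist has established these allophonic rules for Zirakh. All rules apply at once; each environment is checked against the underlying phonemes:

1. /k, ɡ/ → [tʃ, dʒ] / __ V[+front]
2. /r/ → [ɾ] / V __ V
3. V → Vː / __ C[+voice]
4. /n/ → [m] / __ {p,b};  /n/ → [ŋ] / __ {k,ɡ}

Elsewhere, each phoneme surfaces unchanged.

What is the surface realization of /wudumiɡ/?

/w/ (word-initial) is unaffected → [w].
/u/ — between /w/ and /d/, before a voiced consonant — surfaces as [uː] (rule 3).
/d/ stays [d].
/u/ (between /d/ and /m/) occurs before a voiced consonant → [uː] by rule 3.
/m/ stays [m].
Rule 3 applies to /i/ (between /m/ and /ɡ/: before a voiced consonant) → [iː].
/ɡ/ — word-final; rule 1 does not apply here → [ɡ].

[wuːduːmiːɡ]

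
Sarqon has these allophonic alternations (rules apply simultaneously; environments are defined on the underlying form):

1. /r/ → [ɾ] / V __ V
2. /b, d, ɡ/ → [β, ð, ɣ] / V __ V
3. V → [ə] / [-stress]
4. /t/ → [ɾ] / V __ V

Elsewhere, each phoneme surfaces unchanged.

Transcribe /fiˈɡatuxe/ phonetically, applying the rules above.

/f/ — not in any rule's target class → [f].
/i/ meets the environment for rule 3 (in an unstressed syllable) → [ə].
/ɡ/ (between /i/ and /a/): between two vowels, so rule 2 applies → [ɣ].
/a/ (between /ɡ/ and /t/): rule 3 targets it, but not in an unstressed syllable → unchanged [a].
Rule 4 applies to /t/ (between /a/ and /u/: between two vowels) → [ɾ].
/u/ meets the environment for rule 3 (in an unstressed syllable) → [ə].
/x/ stays [x].
/e/ — word-final, in an unstressed syllable — surfaces as [ə] (rule 3).

[fəˈɣaɾəxə]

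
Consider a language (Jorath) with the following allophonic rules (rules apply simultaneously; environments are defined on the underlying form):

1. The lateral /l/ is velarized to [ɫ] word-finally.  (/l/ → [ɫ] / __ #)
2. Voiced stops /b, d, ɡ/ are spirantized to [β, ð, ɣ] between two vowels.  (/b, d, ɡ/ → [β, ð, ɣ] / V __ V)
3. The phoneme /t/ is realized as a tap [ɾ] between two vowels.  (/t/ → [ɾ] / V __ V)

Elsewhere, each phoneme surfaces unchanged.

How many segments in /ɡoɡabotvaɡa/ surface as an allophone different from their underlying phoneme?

Segments that undergo a rule: /ɡ/ → [ɣ] (rule 2); /b/ → [β] (rule 2); /ɡ/ → [ɣ] (rule 2).
All other segments surface unchanged.

3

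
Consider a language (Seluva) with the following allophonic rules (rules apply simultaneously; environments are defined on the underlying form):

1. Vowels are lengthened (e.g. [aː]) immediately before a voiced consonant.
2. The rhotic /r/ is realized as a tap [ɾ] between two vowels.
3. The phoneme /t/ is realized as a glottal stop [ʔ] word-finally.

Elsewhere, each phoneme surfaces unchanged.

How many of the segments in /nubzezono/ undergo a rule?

3

Segments that undergo a rule: /u/ → [uː] (rule 1); /e/ → [eː] (rule 1); /o/ → [oː] (rule 1).
All other segments surface unchanged.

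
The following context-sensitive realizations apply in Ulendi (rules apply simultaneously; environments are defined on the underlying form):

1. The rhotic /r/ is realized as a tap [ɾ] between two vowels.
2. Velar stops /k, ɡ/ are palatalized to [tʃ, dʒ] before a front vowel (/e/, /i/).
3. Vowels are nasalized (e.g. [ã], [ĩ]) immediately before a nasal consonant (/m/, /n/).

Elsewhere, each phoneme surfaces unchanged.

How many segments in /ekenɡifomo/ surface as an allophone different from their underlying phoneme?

4

Segments that undergo a rule: /k/ → [tʃ] (rule 2); /e/ → [ẽ] (rule 3); /ɡ/ → [dʒ] (rule 2); /o/ → [õ] (rule 3).
All other segments surface unchanged.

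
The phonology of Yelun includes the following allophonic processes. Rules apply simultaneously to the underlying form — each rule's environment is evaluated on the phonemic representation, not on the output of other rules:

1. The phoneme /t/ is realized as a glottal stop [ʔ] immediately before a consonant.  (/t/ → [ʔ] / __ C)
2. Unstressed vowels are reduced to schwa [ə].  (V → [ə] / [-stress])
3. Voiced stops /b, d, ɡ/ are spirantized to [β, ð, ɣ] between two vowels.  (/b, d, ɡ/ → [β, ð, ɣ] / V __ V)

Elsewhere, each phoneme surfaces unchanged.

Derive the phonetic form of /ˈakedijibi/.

/a/ (word-initial) fails the environment for rule 2, so it stays [a].
/k/ stays [k].
Rule 2 applies to /e/ (between /k/ and /d/: in an unstressed syllable) → [ə].
/d/ — between /e/ and /i/, between two vowels — surfaces as [ð] (rule 3).
/i/ (between /d/ and /j/) occurs in an unstressed syllable → [ə] by rule 2.
/j/ (between /i/ and /i/): no rule targets it → [j].
/i/ — between /j/ and /b/, in an unstressed syllable — surfaces as [ə] (rule 2).
/b/ — between /i/ and /i/, between two vowels — surfaces as [β] (rule 3).
/i/ meets the environment for rule 2 (in an unstressed syllable) → [ə].

[ˈakəðəjəβə]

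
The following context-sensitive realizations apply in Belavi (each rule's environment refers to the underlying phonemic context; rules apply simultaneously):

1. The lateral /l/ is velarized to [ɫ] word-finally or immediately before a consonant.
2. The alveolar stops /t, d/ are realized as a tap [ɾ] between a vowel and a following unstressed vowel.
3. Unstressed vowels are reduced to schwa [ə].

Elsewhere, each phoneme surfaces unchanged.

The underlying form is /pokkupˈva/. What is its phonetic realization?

[pəkkəpˈva]

/p/ (word-initial): no rule targets it → [p].
/o/ meets the environment for rule 3 (in an unstressed syllable) → [ə].
/k/ stays [k].
/k/ stays [k].
/u/ (between /k/ and /p/) occurs in an unstressed syllable → [ə] by rule 3.
/p/ — not in any rule's target class → [p].
/v/ — not in any rule's target class → [v].
/a/ (word-final) fails the environment for rule 3, so it stays [a].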